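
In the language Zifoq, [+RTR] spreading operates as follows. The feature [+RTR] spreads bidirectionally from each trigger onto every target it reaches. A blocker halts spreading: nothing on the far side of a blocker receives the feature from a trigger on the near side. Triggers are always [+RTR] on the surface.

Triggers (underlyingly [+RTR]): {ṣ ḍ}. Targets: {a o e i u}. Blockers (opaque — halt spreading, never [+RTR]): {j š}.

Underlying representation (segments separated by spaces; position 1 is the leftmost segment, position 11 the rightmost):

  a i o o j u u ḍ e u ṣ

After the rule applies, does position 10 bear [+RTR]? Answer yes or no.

From /ḍ/ at 8 rightward: 9 /e/ → [+RTR]; 10 /u/ → [+RTR]; 11 /ṣ/ is itself a trigger — this domain ends here.
From /ḍ/ at 8 leftward: 7 /u/ → [+RTR]; 6 /u/ → [+RTR]; 5 /j/ blocks.
From /ṣ/ at 11 rightward: word edge.
From /ṣ/ at 11 leftward: 10 /u/ → [+RTR]; 9 /e/ → [+RTR]; 8 /ḍ/ is itself a trigger — this domain ends here.
Targets with no active source: positions 1 2 3 4 stay [-emphatic].
[+RTR] positions on the surface: 6 7 8 9 10 11.

yes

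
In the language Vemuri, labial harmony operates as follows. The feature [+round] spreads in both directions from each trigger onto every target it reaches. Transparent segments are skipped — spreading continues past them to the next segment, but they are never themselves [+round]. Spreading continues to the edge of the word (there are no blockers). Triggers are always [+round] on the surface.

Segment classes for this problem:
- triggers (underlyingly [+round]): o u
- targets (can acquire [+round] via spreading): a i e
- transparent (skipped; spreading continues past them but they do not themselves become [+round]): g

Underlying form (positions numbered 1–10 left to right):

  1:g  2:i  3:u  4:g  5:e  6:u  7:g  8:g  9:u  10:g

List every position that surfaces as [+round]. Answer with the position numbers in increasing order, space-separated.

2 3 5 6 9

From /u/ at 3 rightward: 4 /g/ transparent; 5 /e/ → [+round]; 6 /u/ is itself a trigger — this domain ends here.
From /u/ at 3 leftward: 2 /i/ → [+round]; 1 /g/ transparent; word edge.
From /u/ at 6 rightward: 7 /g/ transparent; 8 /g/ transparent; 9 /u/ is itself a trigger — this domain ends here.
From /u/ at 6 leftward: 5 /e/ → [+round]; 4 /g/ transparent; 3 /u/ is itself a trigger — this domain ends here.
From /u/ at 9 rightward: 10 /g/ transparent; word edge.
From /u/ at 9 leftward: 8 /g/ transparent; 7 /g/ transparent; 6 /u/ is itself a trigger — this domain ends here.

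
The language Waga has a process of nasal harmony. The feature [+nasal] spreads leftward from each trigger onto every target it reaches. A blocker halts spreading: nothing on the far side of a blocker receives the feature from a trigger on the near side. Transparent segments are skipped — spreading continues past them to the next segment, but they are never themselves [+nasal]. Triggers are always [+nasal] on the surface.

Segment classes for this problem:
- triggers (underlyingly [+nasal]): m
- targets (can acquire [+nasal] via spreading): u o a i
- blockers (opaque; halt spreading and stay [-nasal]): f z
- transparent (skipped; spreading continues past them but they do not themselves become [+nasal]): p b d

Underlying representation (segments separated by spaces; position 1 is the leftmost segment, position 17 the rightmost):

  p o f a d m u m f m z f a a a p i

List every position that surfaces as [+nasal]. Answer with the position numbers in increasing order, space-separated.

4 6 7 8 10

From /m/ at 6 leftward: 5 /d/ transparent; 4 /a/ → [+nasal]; 3 /f/ blocks.
From /m/ at 8 leftward: 7 /u/ → [+nasal]; 6 /m/ is itself a trigger — this domain ends here.
From /m/ at 10 leftward: 9 /f/ blocks.
Targets with no active source: positions 2 13 14 15 17 stay [-nasal].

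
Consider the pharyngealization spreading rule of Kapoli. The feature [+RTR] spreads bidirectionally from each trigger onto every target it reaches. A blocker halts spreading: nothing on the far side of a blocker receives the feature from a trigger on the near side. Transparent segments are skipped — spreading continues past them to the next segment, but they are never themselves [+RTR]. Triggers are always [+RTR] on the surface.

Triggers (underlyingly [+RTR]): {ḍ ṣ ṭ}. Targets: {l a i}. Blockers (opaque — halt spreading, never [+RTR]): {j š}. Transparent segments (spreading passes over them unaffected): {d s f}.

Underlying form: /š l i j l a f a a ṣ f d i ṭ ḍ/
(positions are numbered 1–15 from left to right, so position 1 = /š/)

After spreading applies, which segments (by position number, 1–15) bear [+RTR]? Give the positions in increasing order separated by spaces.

From /ṣ/ at 10 rightward: 11 /f/ transparent; 12 /d/ transparent; 13 /i/ → [+RTR]; 14 /ṭ/ is itself a trigger — this domain ends here.
From /ṣ/ at 10 leftward: 9 /a/ → [+RTR]; 8 /a/ → [+RTR]; 7 /f/ transparent; 6 /a/ → [+RTR]; 5 /l/ → [+RTR]; 4 /j/ blocks.
From /ṭ/ at 14 rightward: 15 /ḍ/ is itself a trigger — this domain ends here.
From /ṭ/ at 14 leftward: 13 /i/ → [+RTR]; 12 /d/ transparent; 11 /f/ transparent; 10 /ṣ/ is itself a trigger — this domain ends here.
From /ḍ/ at 15 rightward: word edge.
From /ḍ/ at 15 leftward: 14 /ṭ/ is itself a trigger — this domain ends here.
Targets with no active source: positions 2 3 stay [-emphatic].

5 6 8 9 10 13 14 15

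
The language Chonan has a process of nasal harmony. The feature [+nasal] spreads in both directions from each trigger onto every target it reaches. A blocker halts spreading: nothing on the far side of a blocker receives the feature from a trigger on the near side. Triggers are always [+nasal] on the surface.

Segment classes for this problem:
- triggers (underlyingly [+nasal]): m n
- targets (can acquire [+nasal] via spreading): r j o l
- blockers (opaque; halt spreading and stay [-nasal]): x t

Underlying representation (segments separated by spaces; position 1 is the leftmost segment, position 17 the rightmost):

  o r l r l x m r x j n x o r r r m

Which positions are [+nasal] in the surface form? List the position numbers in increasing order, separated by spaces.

7 8 10 11 13 14 15 16 17

From /m/ at 7 rightward: 8 /r/ → [+nasal]; 9 /x/ blocks.
From /m/ at 7 leftward: 6 /x/ blocks.
From /n/ at 11 rightward: 12 /x/ blocks.
From /n/ at 11 leftward: 10 /j/ → [+nasal]; 9 /x/ blocks.
From /m/ at 17 rightward: word edge.
From /m/ at 17 leftward: 16 /r/ → [+nasal]; 15 /r/ → [+nasal]; 14 /r/ → [+nasal]; 13 /o/ → [+nasal]; 12 /x/ blocks.
Targets with no active source: positions 1 2 3 4 5 stay [-nasal].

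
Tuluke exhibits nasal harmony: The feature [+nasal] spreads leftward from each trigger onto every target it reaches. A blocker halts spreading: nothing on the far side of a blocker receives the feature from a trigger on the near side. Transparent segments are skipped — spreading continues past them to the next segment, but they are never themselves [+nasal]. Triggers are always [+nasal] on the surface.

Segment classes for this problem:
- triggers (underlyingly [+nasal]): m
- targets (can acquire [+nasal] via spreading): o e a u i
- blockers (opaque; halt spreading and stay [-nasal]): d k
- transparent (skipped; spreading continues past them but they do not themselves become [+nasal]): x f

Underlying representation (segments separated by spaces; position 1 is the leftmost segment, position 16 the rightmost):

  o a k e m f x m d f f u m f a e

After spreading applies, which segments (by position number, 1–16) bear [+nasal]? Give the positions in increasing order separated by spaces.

4 5 8 12 13

From /m/ at 5 leftward: 4 /e/ → [+nasal]; 3 /k/ blocks.
From /m/ at 8 leftward: 7 /x/ transparent; 6 /f/ transparent; 5 /m/ is itself a trigger — this domain ends here.
From /m/ at 13 leftward: 12 /u/ → [+nasal]; 11 /f/ transparent; 10 /f/ transparent; 9 /d/ blocks.
Targets with no active source: positions 1 2 15 16 stay [-nasal].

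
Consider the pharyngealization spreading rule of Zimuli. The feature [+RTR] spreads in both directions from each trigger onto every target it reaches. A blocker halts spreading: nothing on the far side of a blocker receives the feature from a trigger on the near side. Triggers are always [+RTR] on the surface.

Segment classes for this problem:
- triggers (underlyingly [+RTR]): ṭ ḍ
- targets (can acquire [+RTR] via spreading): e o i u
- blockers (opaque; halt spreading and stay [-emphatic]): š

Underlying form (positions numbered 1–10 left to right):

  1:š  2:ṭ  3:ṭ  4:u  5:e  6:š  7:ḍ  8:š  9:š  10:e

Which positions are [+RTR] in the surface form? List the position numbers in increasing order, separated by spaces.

From /ṭ/ at 2 rightward: 3 /ṭ/ is itself a trigger — this domain ends here.
From /ṭ/ at 2 leftward: 1 /š/ blocks.
From /ṭ/ at 3 rightward: 4 /u/ → [+RTR]; 5 /e/ → [+RTR]; 6 /š/ blocks.
From /ṭ/ at 3 leftward: 2 /ṭ/ is itself a trigger — this domain ends here.
From /ḍ/ at 7 rightward: 8 /š/ blocks.
From /ḍ/ at 7 leftward: 6 /š/ blocks.
Target with no active source: position 10 stays [-emphatic].

2 3 4 5 7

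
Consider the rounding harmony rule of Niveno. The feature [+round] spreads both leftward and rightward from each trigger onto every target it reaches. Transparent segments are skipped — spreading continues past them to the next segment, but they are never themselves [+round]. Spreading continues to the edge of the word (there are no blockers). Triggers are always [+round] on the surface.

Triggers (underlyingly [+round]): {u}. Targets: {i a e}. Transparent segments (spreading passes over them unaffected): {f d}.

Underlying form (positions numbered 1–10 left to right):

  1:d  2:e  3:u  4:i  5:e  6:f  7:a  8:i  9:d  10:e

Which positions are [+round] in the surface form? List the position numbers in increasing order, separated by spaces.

From /u/ at 3 rightward: 4 /i/ → [+round]; 5 /e/ → [+round]; 6 /f/ transparent; 7 /a/ → [+round]; 8 /i/ → [+round]; 9 /d/ transparent; 10 /e/ → [+round]; word edge.
From /u/ at 3 leftward: 2 /e/ → [+round]; 1 /d/ transparent; word edge.

2 3 4 5 7 8 10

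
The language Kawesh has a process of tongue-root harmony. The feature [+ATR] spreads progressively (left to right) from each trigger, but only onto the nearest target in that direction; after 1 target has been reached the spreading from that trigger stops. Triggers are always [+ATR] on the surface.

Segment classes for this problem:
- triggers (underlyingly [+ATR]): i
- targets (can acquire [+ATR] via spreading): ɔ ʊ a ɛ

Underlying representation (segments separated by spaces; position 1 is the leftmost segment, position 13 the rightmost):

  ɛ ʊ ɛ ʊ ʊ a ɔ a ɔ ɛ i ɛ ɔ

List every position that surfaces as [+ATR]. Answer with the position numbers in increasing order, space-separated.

11 12

From /i/ at 11 rightward: 12 /ɛ/ → [+ATR]; bound reached.
Targets with no active source: positions 1 2 3 4 5 6 7 8 9 10 13 stay [-ATR].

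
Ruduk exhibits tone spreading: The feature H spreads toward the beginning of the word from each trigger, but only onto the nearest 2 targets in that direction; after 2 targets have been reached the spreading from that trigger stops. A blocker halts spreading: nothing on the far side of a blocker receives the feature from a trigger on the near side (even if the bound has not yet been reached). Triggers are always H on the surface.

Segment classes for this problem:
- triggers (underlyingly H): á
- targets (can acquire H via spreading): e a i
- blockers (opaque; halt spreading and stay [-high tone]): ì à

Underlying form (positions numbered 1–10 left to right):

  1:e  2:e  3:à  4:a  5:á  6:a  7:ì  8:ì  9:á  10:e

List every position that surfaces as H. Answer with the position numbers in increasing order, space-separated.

From /á/ at 5 leftward: 4 /a/ → H; 3 /à/ blocks.
From /á/ at 9 leftward: 8 /ì/ blocks.
Targets with no active source: positions 1 2 6 10 stay [-high tone].

4 5 9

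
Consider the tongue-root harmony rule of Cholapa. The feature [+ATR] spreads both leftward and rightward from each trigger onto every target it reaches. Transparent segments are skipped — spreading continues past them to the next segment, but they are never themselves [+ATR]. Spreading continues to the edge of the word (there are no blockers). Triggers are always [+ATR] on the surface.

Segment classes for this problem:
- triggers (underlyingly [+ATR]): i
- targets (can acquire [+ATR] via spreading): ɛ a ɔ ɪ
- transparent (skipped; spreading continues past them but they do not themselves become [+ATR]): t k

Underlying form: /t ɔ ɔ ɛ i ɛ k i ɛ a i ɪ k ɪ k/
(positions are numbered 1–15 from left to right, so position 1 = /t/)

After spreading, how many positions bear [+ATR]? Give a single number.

From /i/ at 5 rightward: 6 /ɛ/ → [+ATR]; 7 /k/ transparent; 8 /i/ is itself a trigger — this domain ends here.
From /i/ at 5 leftward: 4 /ɛ/ → [+ATR]; 3 /ɔ/ → [+ATR]; 2 /ɔ/ → [+ATR]; 1 /t/ transparent; word edge.
From /i/ at 8 rightward: 9 /ɛ/ → [+ATR]; 10 /a/ → [+ATR]; 11 /i/ is itself a trigger — this domain ends here.
From /i/ at 8 leftward: 7 /k/ transparent; 6 /ɛ/ → [+ATR]; 5 /i/ is itself a trigger — this domain ends here.
From /i/ at 11 rightward: 12 /ɪ/ → [+ATR]; 13 /k/ transparent; 14 /ɪ/ → [+ATR]; 15 /k/ transparent; word edge.
From /i/ at 11 leftward: 10 /a/ → [+ATR]; 9 /ɛ/ → [+ATR]; 8 /i/ is itself a trigger — this domain ends here.
[+ATR] positions on the surface: 2 3 4 5 6 8 9 10 11 12 14.

11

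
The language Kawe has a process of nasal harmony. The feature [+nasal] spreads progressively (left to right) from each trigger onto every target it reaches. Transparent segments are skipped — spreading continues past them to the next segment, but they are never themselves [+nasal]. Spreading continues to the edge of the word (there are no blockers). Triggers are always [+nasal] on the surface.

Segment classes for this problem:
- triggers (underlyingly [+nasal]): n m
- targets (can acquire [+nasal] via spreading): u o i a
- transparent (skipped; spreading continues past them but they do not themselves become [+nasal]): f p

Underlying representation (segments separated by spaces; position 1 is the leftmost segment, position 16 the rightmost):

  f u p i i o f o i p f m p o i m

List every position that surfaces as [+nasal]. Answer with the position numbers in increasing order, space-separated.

From /m/ at 12 rightward: 13 /p/ transparent; 14 /o/ → [+nasal]; 15 /i/ → [+nasal]; 16 /m/ is itself a trigger — this domain ends here.
From /m/ at 16 rightward: word edge.
Targets with no active source: positions 2 4 5 6 8 9 stay [-nasal].

12 14 15 16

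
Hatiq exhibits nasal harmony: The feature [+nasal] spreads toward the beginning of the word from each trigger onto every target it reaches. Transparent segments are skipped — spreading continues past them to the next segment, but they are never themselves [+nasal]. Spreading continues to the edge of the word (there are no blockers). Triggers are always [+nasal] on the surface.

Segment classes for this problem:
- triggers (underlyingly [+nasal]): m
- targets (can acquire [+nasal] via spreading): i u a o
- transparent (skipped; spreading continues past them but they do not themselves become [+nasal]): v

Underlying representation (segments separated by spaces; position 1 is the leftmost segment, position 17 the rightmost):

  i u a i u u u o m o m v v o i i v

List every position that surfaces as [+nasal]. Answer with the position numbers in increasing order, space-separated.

From /m/ at 9 leftward: 8 /o/ → [+nasal]; 7 /u/ → [+nasal]; 6 /u/ → [+nasal]; 5 /u/ → [+nasal]; 4 /i/ → [+nasal]; 3 /a/ → [+nasal]; 2 /u/ → [+nasal]; 1 /i/ → [+nasal]; word edge.
From /m/ at 11 leftward: 10 /o/ → [+nasal]; 9 /m/ is itself a trigger — this domain ends here.
Targets with no active source: positions 14 15 16 stay [-nasal].

1 2 3 4 5 6 7 8 9 10 11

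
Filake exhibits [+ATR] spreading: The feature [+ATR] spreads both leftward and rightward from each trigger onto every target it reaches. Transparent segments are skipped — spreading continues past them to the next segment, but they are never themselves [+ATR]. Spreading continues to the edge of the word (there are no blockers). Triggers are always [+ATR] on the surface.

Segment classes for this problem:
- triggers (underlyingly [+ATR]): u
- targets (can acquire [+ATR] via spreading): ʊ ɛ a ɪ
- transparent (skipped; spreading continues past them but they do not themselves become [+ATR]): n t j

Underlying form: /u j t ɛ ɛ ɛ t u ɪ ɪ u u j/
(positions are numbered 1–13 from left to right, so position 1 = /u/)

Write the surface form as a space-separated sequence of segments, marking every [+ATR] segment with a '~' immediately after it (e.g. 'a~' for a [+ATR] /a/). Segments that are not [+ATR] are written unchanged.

From /u/ at 1 rightward: 2 /j/ transparent; 3 /t/ transparent; 4 /ɛ/ → [+ATR]; 5 /ɛ/ → [+ATR]; 6 /ɛ/ → [+ATR]; 7 /t/ transparent; 8 /u/ is itself a trigger — this domain ends here.
From /u/ at 1 leftward: word edge.
From /u/ at 8 rightward: 9 /ɪ/ → [+ATR]; 10 /ɪ/ → [+ATR]; 11 /u/ is itself a trigger — this domain ends here.
From /u/ at 8 leftward: 7 /t/ transparent; 6 /ɛ/ → [+ATR]; 5 /ɛ/ → [+ATR]; 4 /ɛ/ → [+ATR]; 3 /t/ transparent; 2 /j/ transparent; 1 /u/ is itself a trigger — this domain ends here.
From /u/ at 11 rightward: 12 /u/ is itself a trigger — this domain ends here.
From /u/ at 11 leftward: 10 /ɪ/ → [+ATR]; 9 /ɪ/ → [+ATR]; 8 /u/ is itself a trigger — this domain ends here.
From /u/ at 12 rightward: 13 /j/ transparent; word edge.
From /u/ at 12 leftward: 11 /u/ is itself a trigger — this domain ends here.
[+ATR] positions on the surface: 1 4 5 6 8 9 10 11 12.

u~ j t ɛ~ ɛ~ ɛ~ t u~ ɪ~ ɪ~ u~ u~ j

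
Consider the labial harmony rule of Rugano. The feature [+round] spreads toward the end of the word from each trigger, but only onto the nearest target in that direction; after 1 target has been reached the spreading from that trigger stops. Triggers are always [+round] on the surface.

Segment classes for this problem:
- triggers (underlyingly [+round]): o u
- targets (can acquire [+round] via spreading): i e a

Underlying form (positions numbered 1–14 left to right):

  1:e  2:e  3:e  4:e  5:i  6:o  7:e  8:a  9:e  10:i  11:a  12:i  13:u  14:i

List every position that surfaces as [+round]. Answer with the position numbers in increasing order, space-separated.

6 7 13 14

From /o/ at 6 rightward: 7 /e/ → [+round]; bound reached.
From /u/ at 13 rightward: 14 /i/ → [+round]; bound reached.
Targets with no active source: positions 1 2 3 4 5 8 9 10 11 12 stay [-round].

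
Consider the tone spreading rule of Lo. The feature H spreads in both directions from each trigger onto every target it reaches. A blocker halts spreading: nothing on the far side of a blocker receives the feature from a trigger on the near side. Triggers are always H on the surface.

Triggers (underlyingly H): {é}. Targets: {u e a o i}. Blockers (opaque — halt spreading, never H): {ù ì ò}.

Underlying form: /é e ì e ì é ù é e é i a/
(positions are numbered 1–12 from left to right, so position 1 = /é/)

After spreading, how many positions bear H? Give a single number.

8

From /é/ at 1 rightward: 2 /e/ → H; 3 /ì/ blocks.
From /é/ at 1 leftward: word edge.
From /é/ at 6 rightward: 7 /ù/ blocks.
From /é/ at 6 leftward: 5 /ì/ blocks.
From /é/ at 8 rightward: 9 /e/ → H; 10 /é/ is itself a trigger — this domain ends here.
From /é/ at 8 leftward: 7 /ù/ blocks.
From /é/ at 10 rightward: 11 /i/ → H; 12 /a/ → H; word edge.
From /é/ at 10 leftward: 9 /e/ → H; 8 /é/ is itself a trigger — this domain ends here.
Target with no active source: position 4 stays [-high tone].
H positions on the surface: 1 2 6 8 9 10 11 12.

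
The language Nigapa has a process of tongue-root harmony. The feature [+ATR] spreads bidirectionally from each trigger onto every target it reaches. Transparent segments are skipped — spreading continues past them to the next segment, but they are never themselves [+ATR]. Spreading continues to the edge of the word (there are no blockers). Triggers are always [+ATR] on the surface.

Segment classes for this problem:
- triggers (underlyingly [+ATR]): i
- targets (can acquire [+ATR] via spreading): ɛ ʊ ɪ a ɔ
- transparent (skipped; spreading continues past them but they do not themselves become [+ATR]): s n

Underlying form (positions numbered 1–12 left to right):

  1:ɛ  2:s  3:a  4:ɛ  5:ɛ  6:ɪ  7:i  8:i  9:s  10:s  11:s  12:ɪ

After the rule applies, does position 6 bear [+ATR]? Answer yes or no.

yes

From /i/ at 7 rightward: 8 /i/ is itself a trigger — this domain ends here.
From /i/ at 7 leftward: 6 /ɪ/ → [+ATR]; 5 /ɛ/ → [+ATR]; 4 /ɛ/ → [+ATR]; 3 /a/ → [+ATR]; 2 /s/ transparent; 1 /ɛ/ → [+ATR]; word edge.
From /i/ at 8 rightward: 9 /s/ transparent; 10 /s/ transparent; 11 /s/ transparent; 12 /ɪ/ → [+ATR]; word edge.
From /i/ at 8 leftward: 7 /i/ is itself a trigger — this domain ends here.
[+ATR] positions on the surface: 1 3 4 5 6 7 8 12.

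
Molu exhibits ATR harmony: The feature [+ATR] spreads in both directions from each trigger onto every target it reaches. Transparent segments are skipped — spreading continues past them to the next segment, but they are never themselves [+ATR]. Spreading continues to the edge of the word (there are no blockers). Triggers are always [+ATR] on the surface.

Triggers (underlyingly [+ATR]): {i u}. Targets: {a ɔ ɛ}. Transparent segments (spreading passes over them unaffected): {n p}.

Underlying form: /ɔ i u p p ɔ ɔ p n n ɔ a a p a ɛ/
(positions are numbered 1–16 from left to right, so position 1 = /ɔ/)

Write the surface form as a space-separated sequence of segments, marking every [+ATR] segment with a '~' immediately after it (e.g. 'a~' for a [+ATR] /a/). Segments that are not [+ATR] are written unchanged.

ɔ~ i~ u~ p p ɔ~ ɔ~ p n n ɔ~ a~ a~ p a~ ɛ~

From /i/ at 2 rightward: 3 /u/ is itself a trigger — this domain ends here.
From /i/ at 2 leftward: 1 /ɔ/ → [+ATR]; word edge.
From /u/ at 3 rightward: 4 /p/ transparent; 5 /p/ transparent; 6 /ɔ/ → [+ATR]; 7 /ɔ/ → [+ATR]; 8 /p/ transparent; 9 /n/ transparent; 10 /n/ transparent; 11 /ɔ/ → [+ATR]; 12 /a/ → [+ATR]; 13 /a/ → [+ATR]; 14 /p/ transparent; 15 /a/ → [+ATR]; 16 /ɛ/ → [+ATR]; word edge.
From /u/ at 3 leftward: 2 /i/ is itself a trigger — this domain ends here.
[+ATR] positions on the surface: 1 2 3 6 7 11 12 13 15 16.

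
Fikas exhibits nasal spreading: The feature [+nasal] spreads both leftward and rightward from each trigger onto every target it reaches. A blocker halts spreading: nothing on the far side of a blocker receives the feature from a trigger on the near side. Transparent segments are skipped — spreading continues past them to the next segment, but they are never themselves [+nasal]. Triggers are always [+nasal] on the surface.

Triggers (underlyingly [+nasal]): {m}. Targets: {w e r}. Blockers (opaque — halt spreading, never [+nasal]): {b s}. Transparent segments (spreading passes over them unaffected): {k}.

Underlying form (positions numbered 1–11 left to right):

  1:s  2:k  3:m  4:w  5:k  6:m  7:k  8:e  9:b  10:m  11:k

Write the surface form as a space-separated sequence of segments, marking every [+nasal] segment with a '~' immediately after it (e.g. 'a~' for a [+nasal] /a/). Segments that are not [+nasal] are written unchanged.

From /m/ at 3 rightward: 4 /w/ → [+nasal]; 5 /k/ transparent; 6 /m/ is itself a trigger — this domain ends here.
From /m/ at 3 leftward: 2 /k/ transparent; 1 /s/ blocks.
From /m/ at 6 rightward: 7 /k/ transparent; 8 /e/ → [+nasal]; 9 /b/ blocks.
From /m/ at 6 leftward: 5 /k/ transparent; 4 /w/ → [+nasal]; 3 /m/ is itself a trigger — this domain ends here.
From /m/ at 10 rightward: 11 /k/ transparent; word edge.
From /m/ at 10 leftward: 9 /b/ blocks.
[+nasal] positions on the surface: 3 4 6 8 10.

s k m~ w~ k m~ k e~ b m~ k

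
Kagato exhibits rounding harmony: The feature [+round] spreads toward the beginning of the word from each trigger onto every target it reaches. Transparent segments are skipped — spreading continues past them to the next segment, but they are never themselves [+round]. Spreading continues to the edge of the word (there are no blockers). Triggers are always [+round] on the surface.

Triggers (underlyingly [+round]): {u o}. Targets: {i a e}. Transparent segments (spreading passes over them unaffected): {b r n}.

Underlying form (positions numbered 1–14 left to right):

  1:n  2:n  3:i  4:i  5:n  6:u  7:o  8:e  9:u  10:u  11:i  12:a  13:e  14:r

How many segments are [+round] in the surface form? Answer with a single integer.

7

From /u/ at 6 leftward: 5 /n/ transparent; 4 /i/ → [+round]; 3 /i/ → [+round]; 2 /n/ transparent; 1 /n/ transparent; word edge.
From /o/ at 7 leftward: 6 /u/ is itself a trigger — this domain ends here.
From /u/ at 9 leftward: 8 /e/ → [+round]; 7 /o/ is itself a trigger — this domain ends here.
From /u/ at 10 leftward: 9 /u/ is itself a trigger — this domain ends here.
Targets with no active source: positions 11 12 13 stay [-round].
[+round] positions on the surface: 3 4 6 7 8 9 10.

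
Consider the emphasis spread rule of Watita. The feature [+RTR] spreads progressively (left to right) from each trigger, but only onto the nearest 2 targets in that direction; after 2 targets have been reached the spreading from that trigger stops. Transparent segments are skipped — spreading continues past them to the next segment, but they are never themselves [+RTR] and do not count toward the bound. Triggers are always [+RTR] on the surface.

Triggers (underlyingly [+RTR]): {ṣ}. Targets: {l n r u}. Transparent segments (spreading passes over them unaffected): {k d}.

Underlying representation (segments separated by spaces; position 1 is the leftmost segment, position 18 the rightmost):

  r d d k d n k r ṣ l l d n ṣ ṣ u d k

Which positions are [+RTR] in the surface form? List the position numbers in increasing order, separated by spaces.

From /ṣ/ at 9 rightward: 10 /l/ → [+RTR]; 11 /l/ → [+RTR]; bound reached.
From /ṣ/ at 14 rightward: 15 /ṣ/ is itself a trigger — this domain ends here.
From /ṣ/ at 15 rightward: 16 /u/ → [+RTR]; 17 /d/ transparent; 18 /k/ transparent; word edge.
Targets with no active source: positions 1 6 8 13 stay [-emphatic].

9 10 11 14 15 16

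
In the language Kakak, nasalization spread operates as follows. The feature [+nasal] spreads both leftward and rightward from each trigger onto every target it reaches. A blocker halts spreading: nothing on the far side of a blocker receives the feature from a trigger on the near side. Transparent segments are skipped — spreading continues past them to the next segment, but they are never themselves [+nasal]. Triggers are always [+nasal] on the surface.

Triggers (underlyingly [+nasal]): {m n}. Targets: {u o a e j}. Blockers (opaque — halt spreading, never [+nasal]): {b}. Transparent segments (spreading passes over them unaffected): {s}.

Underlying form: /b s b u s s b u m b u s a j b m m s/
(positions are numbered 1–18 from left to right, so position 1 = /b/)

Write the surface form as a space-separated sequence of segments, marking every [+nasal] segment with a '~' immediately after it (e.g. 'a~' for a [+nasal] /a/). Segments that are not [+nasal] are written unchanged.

From /m/ at 9 rightward: 10 /b/ blocks.
From /m/ at 9 leftward: 8 /u/ → [+nasal]; 7 /b/ blocks.
From /m/ at 16 rightward: 17 /m/ is itself a trigger — this domain ends here.
From /m/ at 16 leftward: 15 /b/ blocks.
From /m/ at 17 rightward: 18 /s/ transparent; word edge.
From /m/ at 17 leftward: 16 /m/ is itself a trigger — this domain ends here.
Targets with no active source: positions 4 11 13 14 stay [-nasal].
[+nasal] positions on the surface: 8 9 16 17.

b s b u s s b u~ m~ b u s a j b m~ m~ s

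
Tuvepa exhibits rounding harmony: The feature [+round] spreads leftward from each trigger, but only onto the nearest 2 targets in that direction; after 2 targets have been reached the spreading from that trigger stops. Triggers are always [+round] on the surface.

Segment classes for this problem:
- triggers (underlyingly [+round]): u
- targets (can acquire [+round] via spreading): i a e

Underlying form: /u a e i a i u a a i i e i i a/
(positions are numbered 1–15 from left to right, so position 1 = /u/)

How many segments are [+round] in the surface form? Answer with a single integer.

4

From /u/ at 1 leftward: word edge.
From /u/ at 7 leftward: 6 /i/ → [+round]; 5 /a/ → [+round]; bound reached.
Targets with no active source: positions 2 3 4 8 9 10 11 12 13 14 15 stay [-round].
[+round] positions on the surface: 1 5 6 7.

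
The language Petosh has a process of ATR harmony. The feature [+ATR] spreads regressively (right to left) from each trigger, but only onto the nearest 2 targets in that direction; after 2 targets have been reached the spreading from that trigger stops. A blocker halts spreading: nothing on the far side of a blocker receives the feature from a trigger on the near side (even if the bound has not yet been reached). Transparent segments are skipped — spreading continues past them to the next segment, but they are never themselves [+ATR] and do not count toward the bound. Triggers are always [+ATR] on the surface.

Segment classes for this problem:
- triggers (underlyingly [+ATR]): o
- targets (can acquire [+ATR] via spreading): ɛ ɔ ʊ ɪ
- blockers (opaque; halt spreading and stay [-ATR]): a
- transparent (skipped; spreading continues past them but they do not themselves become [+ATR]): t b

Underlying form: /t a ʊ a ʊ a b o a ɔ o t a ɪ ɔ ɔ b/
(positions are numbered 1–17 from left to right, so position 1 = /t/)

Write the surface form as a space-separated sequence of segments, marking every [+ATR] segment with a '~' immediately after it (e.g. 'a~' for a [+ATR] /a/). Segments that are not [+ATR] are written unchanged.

From /o/ at 8 leftward: 7 /b/ transparent; 6 /a/ blocks.
From /o/ at 11 leftward: 10 /ɔ/ → [+ATR]; 9 /a/ blocks.
Targets with no active source: positions 3 5 14 15 16 stay [-ATR].
[+ATR] positions on the surface: 8 10 11.

t a ʊ a ʊ a b o~ a ɔ~ o~ t a ɪ ɔ ɔ b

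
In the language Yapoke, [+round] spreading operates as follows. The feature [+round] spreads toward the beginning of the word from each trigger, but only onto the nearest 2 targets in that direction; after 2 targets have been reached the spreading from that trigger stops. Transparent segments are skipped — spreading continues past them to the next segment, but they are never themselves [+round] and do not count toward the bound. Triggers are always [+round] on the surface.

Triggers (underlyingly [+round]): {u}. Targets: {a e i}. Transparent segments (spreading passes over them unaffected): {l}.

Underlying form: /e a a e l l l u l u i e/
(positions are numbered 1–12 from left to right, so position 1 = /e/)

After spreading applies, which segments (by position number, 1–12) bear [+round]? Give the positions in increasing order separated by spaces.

From /u/ at 8 leftward: 7 /l/ transparent; 6 /l/ transparent; 5 /l/ transparent; 4 /e/ → [+round]; 3 /a/ → [+round]; bound reached.
From /u/ at 10 leftward: 9 /l/ transparent; 8 /u/ is itself a trigger — this domain ends here.
Targets with no active source: positions 1 2 11 12 stay [-round].

3 4 8 10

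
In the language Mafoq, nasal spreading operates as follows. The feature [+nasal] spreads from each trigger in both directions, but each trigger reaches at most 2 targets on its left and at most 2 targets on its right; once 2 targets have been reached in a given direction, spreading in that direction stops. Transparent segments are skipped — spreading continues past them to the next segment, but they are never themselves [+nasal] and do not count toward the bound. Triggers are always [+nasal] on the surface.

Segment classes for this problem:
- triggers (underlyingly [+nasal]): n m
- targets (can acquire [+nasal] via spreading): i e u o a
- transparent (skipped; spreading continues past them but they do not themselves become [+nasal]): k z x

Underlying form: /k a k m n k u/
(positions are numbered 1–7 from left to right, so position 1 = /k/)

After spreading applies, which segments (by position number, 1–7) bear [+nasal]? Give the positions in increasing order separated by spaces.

2 4 5 7

From /m/ at 4 rightward: 5 /n/ is itself a trigger — this domain ends here.
From /m/ at 4 leftward: 3 /k/ transparent; 2 /a/ → [+nasal]; 1 /k/ transparent; word edge.
From /n/ at 5 rightward: 6 /k/ transparent; 7 /u/ → [+nasal]; word edge.
From /n/ at 5 leftward: 4 /m/ is itself a trigger — this domain ends here.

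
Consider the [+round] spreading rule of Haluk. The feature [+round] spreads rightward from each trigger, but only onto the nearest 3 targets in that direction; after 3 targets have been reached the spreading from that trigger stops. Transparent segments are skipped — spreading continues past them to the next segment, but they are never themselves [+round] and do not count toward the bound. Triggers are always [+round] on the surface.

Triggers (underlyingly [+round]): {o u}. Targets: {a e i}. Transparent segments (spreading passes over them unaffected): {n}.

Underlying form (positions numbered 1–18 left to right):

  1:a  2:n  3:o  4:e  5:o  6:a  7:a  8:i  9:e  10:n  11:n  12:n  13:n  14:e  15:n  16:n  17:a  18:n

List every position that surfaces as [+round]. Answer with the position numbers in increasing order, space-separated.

3 4 5 6 7 8

From /o/ at 3 rightward: 4 /e/ → [+round]; 5 /o/ is itself a trigger — this domain ends here.
From /o/ at 5 rightward: 6 /a/ → [+round]; 7 /a/ → [+round]; 8 /i/ → [+round]; bound reached.
Targets with no active source: positions 1 9 14 17 stay [-round].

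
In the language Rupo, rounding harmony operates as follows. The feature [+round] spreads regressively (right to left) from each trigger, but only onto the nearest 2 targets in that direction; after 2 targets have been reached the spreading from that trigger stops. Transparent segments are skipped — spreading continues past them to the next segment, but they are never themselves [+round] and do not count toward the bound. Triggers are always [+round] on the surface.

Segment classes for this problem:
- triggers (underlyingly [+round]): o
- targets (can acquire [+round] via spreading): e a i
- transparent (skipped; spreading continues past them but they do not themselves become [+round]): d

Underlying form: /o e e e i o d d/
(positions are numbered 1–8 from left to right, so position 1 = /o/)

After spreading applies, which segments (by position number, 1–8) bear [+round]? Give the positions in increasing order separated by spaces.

From /o/ at 1 leftward: word edge.
From /o/ at 6 leftward: 5 /i/ → [+round]; 4 /e/ → [+round]; bound reached.
Targets with no active source: positions 2 3 stay [-round].

1 4 5 6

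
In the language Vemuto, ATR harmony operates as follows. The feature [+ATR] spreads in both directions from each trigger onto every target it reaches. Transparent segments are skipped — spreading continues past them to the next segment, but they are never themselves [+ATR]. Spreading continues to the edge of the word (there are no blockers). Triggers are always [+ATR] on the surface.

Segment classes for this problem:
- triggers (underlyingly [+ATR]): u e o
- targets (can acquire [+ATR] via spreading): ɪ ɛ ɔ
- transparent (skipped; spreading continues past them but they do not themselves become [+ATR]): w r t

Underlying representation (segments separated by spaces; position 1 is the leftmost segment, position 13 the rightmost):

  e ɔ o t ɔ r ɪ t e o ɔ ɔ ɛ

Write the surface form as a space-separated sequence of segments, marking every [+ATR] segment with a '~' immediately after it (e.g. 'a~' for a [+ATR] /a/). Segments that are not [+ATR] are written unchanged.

From /e/ at 1 rightward: 2 /ɔ/ → [+ATR]; 3 /o/ is itself a trigger — this domain ends here.
From /e/ at 1 leftward: word edge.
From /o/ at 3 rightward: 4 /t/ transparent; 5 /ɔ/ → [+ATR]; 6 /r/ transparent; 7 /ɪ/ → [+ATR]; 8 /t/ transparent; 9 /e/ is itself a trigger — this domain ends here.
From /o/ at 3 leftward: 2 /ɔ/ → [+ATR]; 1 /e/ is itself a trigger — this domain ends here.
From /e/ at 9 rightward: 10 /o/ is itself a trigger — this domain ends here.
From /e/ at 9 leftward: 8 /t/ transparent; 7 /ɪ/ → [+ATR]; 6 /r/ transparent; 5 /ɔ/ → [+ATR]; 4 /t/ transparent; 3 /o/ is itself a trigger — this domain ends here.
From /o/ at 10 rightward: 11 /ɔ/ → [+ATR]; 12 /ɔ/ → [+ATR]; 13 /ɛ/ → [+ATR]; word edge.
From /o/ at 10 leftward: 9 /e/ is itself a trigger — this domain ends here.
[+ATR] positions on the surface: 1 2 3 5 7 9 10 11 12 13.

e~ ɔ~ o~ t ɔ~ r ɪ~ t e~ o~ ɔ~ ɔ~ ɛ~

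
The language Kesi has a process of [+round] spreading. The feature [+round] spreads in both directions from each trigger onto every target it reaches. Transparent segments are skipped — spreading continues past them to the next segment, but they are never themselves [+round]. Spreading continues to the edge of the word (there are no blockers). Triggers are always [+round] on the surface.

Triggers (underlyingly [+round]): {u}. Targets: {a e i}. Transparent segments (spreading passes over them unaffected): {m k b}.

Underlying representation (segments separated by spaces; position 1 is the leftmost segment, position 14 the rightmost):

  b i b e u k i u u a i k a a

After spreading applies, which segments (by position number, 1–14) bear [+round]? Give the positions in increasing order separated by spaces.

2 4 5 7 8 9 10 11 13 14

From /u/ at 5 rightward: 6 /k/ transparent; 7 /i/ → [+round]; 8 /u/ is itself a trigger — this domain ends here.
From /u/ at 5 leftward: 4 /e/ → [+round]; 3 /b/ transparent; 2 /i/ → [+round]; 1 /b/ transparent; word edge.
From /u/ at 8 rightward: 9 /u/ is itself a trigger — this domain ends here.
From /u/ at 8 leftward: 7 /i/ → [+round]; 6 /k/ transparent; 5 /u/ is itself a trigger — this domain ends here.
From /u/ at 9 rightward: 10 /a/ → [+round]; 11 /i/ → [+round]; 12 /k/ transparent; 13 /a/ → [+round]; 14 /a/ → [+round]; word edge.
From /u/ at 9 leftward: 8 /u/ is itself a trigger — this domain ends here.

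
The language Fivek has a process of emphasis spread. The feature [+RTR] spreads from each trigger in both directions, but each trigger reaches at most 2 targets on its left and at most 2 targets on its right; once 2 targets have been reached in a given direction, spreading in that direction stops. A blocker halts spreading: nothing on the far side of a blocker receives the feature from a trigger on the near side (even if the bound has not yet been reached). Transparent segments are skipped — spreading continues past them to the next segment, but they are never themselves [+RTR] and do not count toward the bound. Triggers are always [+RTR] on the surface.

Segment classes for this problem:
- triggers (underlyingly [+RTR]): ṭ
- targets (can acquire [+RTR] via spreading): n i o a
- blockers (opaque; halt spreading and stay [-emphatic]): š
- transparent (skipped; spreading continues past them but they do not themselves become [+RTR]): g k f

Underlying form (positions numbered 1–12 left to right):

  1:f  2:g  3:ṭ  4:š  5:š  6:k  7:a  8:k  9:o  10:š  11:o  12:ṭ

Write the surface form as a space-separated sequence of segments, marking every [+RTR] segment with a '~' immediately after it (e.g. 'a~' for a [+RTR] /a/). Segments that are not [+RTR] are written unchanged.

f g ṭ~ š š k a k o š o~ ṭ~

From /ṭ/ at 3 rightward: 4 /š/ blocks.
From /ṭ/ at 3 leftward: 2 /g/ transparent; 1 /f/ transparent; word edge.
From /ṭ/ at 12 rightward: word edge.
From /ṭ/ at 12 leftward: 11 /o/ → [+RTR]; 10 /š/ blocks.
Targets with no active source: positions 7 9 stay [-emphatic].
[+RTR] positions on the surface: 3 11 12.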